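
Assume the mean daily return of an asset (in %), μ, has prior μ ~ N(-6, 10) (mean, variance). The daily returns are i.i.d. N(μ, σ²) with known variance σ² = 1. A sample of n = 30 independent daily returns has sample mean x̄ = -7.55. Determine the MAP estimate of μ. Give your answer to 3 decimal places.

n = 30, x̄ = -7.55.
For a Normal prior and Normal likelihood with known variance, the posterior is Normal; its mode equals its mean, the precision-weighted average.
Prior precision 1/σ₀² = 1/10 = 0.1; data precision n/σ² = 30/1 = 30.
μ̂ = (0.1·(-6) + 30·(-7.55)) / (0.1 + 30) = (-227.1)/30.1 = -2271/301 ≈ -7.545.

μ̂_MAP = -7.545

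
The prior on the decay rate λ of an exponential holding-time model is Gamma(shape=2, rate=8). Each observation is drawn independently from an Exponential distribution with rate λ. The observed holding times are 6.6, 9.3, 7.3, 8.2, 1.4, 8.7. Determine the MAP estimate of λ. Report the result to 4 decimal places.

The Exponential(rate=λ) likelihood is ∝ λ^n e^(−λΣtᵢ). Here n = 6 and Σtᵢ = 6.6 + 9.3 + 7.3 + 8.2 + 1.4 + 8.7 = 41.5.
Posterior ∝ λe^(−8λ) · λ^6e^(−41.5λ) = λ^7e^(−49.5λ), i.e. Gamma(8, 49.5).
Mode = (a−1)/b = 7/49.5 ≈ 0.1414.

λ̂_MAP = 0.1414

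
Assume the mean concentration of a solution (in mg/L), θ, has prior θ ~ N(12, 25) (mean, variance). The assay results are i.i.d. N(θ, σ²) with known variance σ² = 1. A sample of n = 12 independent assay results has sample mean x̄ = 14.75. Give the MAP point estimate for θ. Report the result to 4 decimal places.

θ̂_MAP = 14.7409

n = 12, x̄ = 14.75.
For a Normal prior and Normal likelihood with known variance, the posterior is Normal; its mode equals its mean, the precision-weighted average.
Prior precision 1/σ₀² = 1/25 = 0.04; data precision n/σ² = 12/1 = 12.
θ̂ = (0.04·12 + 12·14.75) / (0.04 + 12) = 177.48/12.04 = 4437/301 ≈ 14.7409.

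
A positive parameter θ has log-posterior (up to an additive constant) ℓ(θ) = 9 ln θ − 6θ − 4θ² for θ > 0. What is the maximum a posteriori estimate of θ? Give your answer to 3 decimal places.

θ̂_MAP = 0.750

ℓ'(θ) = 9/θ − 6 − 8θ. Setting this to zero and multiplying by θ: 8θ² + 6θ − 9 = 0.
θ = (−6 + √(6² + 4·8·9)) / (2·8) = (−6 + √324) / 16 = (−6 + 18)/16 = 3/4.
ℓ''(θ) = −9/θ² − 8 < 0, confirming a maximum.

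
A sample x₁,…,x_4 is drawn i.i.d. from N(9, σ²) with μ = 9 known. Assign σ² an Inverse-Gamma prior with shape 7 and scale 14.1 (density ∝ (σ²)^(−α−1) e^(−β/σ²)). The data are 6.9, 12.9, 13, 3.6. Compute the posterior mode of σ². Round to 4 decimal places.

Sum of squared deviations about the known mean: SS = (6.9−9)² + (12.9−9)² + (13−9)² + (3.6−9)² = 64.78.
The Normal likelihood contributes (σ²)^(−n/2) exp(−SS/(2σ²)), so the posterior is Inverse-Gamma(α + n/2, β + SS/2) = Inverse-Gamma(9, 46.49).
The mode of Inverse-Gamma(a, b) is b/(a+1) = 46.49/10 ≈ 4.6490.

σ̂²_MAP = 4.6490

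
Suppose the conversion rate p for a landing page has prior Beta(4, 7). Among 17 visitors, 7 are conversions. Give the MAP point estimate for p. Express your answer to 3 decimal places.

p̂_MAP = 0.385

Prior: Beta(4, 7).
Data: 7 successes in 17 trials. The binomial likelihood contributes p^7(1−p)^10, so the posterior is Beta(4+7, 7+10) = Beta(11, 17).
For Beta(a, b) with a, b > 1 the mode is (a−1)/(a+b−2) = 10/26 ≈ 0.385.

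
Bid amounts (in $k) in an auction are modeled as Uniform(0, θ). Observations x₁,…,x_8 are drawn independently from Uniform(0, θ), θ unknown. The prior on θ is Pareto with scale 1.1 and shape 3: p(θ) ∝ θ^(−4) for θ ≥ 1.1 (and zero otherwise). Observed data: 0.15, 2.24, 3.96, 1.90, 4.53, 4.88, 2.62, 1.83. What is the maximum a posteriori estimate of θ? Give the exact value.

The Uniform(0, θ) likelihood is θ^(−n) for θ ≥ max(xᵢ), zero otherwise. Here max(xᵢ) = 4.88.
Posterior ∝ θ^(−4) · θ^(−8) = θ^(−12) on θ ≥ max(1.1, 4.88) = 4.88.
This density is strictly decreasing in θ, so the posterior mode lies at the lower boundary of the support.

θ̂_MAP = 4.88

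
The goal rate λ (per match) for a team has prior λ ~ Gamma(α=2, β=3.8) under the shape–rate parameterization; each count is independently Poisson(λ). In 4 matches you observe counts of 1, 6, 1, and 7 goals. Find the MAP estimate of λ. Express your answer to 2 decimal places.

λ̂_MAP = 2.05

Σxᵢ = 1+6+1+7 = 15, with n = 4.
Posterior ∝ λe^(−3.8λ) · λ^15e^(−4λ) = λ^16e^(−7.8λ), i.e. Gamma(shape=17, rate=7.8).
The mode of a Gamma(a, b) with a ≥ 1 (shape–rate) is (a−1)/b = 16/7.8 ≈ 2.05.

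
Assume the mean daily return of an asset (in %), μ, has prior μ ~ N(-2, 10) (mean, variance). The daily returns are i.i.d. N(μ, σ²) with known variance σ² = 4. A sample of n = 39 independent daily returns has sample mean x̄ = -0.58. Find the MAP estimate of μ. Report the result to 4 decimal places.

n = 39, x̄ = -0.58.
For a Normal prior and Normal likelihood with known variance, the posterior is Normal; its mode equals its mean, the precision-weighted average.
Prior precision 1/σ₀² = 1/10 = 0.1; data precision n/σ² = 39/4 = 9.75.
μ̂ = (0.1·(-2) + 9.75·(-0.58)) / (0.1 + 9.75) = (-5.855)/9.85 = -1171/1970 ≈ -0.5944.

μ̂_MAP = -0.5944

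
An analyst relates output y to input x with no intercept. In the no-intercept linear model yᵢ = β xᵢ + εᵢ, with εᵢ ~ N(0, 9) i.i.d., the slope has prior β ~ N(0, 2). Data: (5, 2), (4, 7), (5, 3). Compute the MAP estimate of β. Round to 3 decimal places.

β̂_MAP = 0.752

log p(β | y) = −Σ(yᵢ − βxᵢ)²/(2·9) − β²/(2·2) + const.
Setting the derivative to zero: Σxᵢ(yᵢ − βxᵢ)/9 − β/2 = 0, so β = Σxᵢyᵢ / (Σxᵢ² + σ²/τ²).
Σxᵢyᵢ = 5·2 + 4·7 + 5·3 = 53; Σxᵢ² = 66; σ²/τ² = 4.5.
β̂_MAP = 53 / (66 + 4.5) = 53/70.5 ≈ 0.752.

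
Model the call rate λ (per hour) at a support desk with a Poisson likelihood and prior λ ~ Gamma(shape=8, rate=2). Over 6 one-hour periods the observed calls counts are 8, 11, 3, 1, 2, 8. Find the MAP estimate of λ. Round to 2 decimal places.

λ̂_MAP = 5.00

Σxᵢ = 8+11+3+1+2+8 = 33, with n = 6.
Posterior ∝ λ^7e^(−2λ) · λ^33e^(−6λ) = λ^40e^(−8λ), i.e. Gamma(shape=41, rate=8).
The mode of a Gamma(a, b) with a ≥ 1 (shape–rate) is (a−1)/b = 40/8 ≈ 5.00.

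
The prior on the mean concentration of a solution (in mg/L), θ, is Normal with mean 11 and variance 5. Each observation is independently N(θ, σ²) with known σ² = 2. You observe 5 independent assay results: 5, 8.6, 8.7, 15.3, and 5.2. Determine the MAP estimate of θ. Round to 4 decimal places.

θ̂_MAP = 8.7407

n = 5; x̄ = (5 + 8.6 + 8.7 + 15.3 + 5.2)/5 = 42.8/5 = 8.56.
For a Normal prior and Normal likelihood with known variance, the posterior is Normal; its mode equals its mean, the precision-weighted average.
Prior precision 1/σ₀² = 1/5 = 0.2; data precision n/σ² = 5/2 = 2.5.
θ̂ = (0.2·11 + 2.5·8.56) / (0.2 + 2.5) = 23.6/2.7 = 236/27 ≈ 8.7407.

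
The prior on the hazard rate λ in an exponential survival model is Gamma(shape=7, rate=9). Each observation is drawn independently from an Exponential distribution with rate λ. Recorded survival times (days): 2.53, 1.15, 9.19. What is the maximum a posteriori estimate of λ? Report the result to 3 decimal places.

The Exponential(rate=λ) likelihood is ∝ λ^n e^(−λΣtᵢ). Here n = 3 and Σtᵢ = 2.53 + 1.15 + 9.19 = 12.87.
Posterior ∝ λ^6e^(−9λ) · λ^3e^(−12.87λ) = λ^9e^(−21.87λ), i.e. Gamma(10, 21.87).
Mode = (a−1)/b = 9/21.87 ≈ 0.412.

λ̂_MAP = 0.412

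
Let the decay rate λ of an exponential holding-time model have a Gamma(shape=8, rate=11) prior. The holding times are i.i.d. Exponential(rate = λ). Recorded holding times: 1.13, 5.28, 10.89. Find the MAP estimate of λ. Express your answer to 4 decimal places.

The Exponential(rate=λ) likelihood is ∝ λ^n e^(−λΣtᵢ). Here n = 3 and Σtᵢ = 1.13 + 5.28 + 10.89 = 17.30.
Posterior ∝ λ^7e^(−11λ) · λ^3e^(−17.30λ) = λ^10e^(−28.30λ), i.e. Gamma(11, 28.30).
Mode = (a−1)/b = 10/28.30 ≈ 0.3534.

λ̂_MAP = 0.3534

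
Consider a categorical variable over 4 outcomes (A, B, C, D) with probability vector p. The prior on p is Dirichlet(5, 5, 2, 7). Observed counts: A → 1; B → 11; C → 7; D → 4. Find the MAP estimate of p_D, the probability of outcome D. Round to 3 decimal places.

The posterior is Dirichlet(αᵢ + nᵢ) = Dirichlet(6, 16, 9, 11).
For a Dirichlet(a₁,…,a_K) with all aᵢ > 1, the mode has j-th component (aⱼ − 1)/(Σaᵢ − K).
Here Σaᵢ = 42 and K = 4, so p_D = (11 − 1)/(42 − 4) = 10/38 ≈ 0.263.

MAP estimate of p_D = 0.263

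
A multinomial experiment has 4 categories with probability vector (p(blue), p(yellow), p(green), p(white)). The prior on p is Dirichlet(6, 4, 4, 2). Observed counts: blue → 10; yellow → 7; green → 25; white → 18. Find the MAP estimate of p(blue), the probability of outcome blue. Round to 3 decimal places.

The posterior is Dirichlet(αᵢ + nᵢ) = Dirichlet(16, 11, 29, 20).
For a Dirichlet(a₁,…,a_K) with all aᵢ > 1, the mode has j-th component (aⱼ − 1)/(Σaᵢ − K).
Here Σaᵢ = 76 and K = 4, so p(blue) = (16 − 1)/(76 − 4) = 15/72 ≈ 0.208.

MAP estimate of p(blue) = 0.208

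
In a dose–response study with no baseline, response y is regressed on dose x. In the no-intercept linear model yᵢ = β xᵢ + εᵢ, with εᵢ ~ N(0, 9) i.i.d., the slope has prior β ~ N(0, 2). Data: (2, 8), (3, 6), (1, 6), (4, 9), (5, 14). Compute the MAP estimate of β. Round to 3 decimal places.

log p(β | y) = −Σ(yᵢ − βxᵢ)²/(2·9) − β²/(2·2) + const.
Setting the derivative to zero: Σxᵢ(yᵢ − βxᵢ)/9 − β/2 = 0, so β = Σxᵢyᵢ / (Σxᵢ² + σ²/τ²).
Σxᵢyᵢ = 2·8 + 3·6 + 1·6 + 4·9 + 5·14 = 146; Σxᵢ² = 55; σ²/τ² = 4.5.
β̂_MAP = 146 / (55 + 4.5) = 146/59.5 ≈ 2.454.

β̂_MAP = 2.454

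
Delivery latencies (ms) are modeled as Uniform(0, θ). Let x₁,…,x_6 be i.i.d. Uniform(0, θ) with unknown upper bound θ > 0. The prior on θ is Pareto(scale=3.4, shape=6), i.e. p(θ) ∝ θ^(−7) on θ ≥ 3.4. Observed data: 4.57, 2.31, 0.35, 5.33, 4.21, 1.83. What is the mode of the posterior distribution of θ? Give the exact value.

θ̂_MAP = 5.33

The Uniform(0, θ) likelihood is θ^(−n) for θ ≥ max(xᵢ), zero otherwise. Here max(xᵢ) = 5.33.
Posterior ∝ θ^(−7) · θ^(−6) = θ^(−13) on θ ≥ max(3.4, 5.33) = 5.33.
This density is strictly decreasing in θ, so the posterior mode lies at the lower boundary of the support.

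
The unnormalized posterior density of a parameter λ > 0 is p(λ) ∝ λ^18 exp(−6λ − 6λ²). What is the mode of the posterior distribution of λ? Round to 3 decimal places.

λ̂_MAP = 1.000

ℓ'(λ) = 18/λ − 6 − 12λ. Setting this to zero and multiplying by λ: 12λ² + 6λ − 18 = 0.
λ = (−6 + √(6² + 4·12·18)) / (2·12) = (−6 + √900) / 24 = (−6 + 30)/24 = 1.
ℓ''(λ) = −18/λ² − 12 < 0, confirming a maximum.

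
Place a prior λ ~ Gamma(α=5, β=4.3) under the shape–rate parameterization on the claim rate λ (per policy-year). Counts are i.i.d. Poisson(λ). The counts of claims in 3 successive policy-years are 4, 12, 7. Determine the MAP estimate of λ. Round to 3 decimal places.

λ̂_MAP = 3.699

Σxᵢ = 4+12+7 = 23, with n = 3.
Posterior ∝ λ^4e^(−4.3λ) · λ^23e^(−3λ) = λ^27e^(−7.3λ), i.e. Gamma(shape=28, rate=7.3).
The mode of a Gamma(a, b) with a ≥ 1 (shape–rate) is (a−1)/b = 27/7.3 ≈ 3.699.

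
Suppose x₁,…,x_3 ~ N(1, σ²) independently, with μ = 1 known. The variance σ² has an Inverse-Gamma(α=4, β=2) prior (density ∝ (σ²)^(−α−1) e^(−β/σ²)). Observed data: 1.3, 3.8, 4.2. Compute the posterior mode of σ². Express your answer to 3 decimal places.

Sum of squared deviations about the known mean: SS = (1.3−1)² + (3.8−1)² + (4.2−1)² = 18.17.
The Normal likelihood contributes (σ²)^(−n/2) exp(−SS/(2σ²)), so the posterior is Inverse-Gamma(α + n/2, β + SS/2) = Inverse-Gamma(5.5, 11.085).
The mode of Inverse-Gamma(a, b) is b/(a+1) = 11.085/6.5 ≈ 1.705.

σ̂²_MAP = 1.705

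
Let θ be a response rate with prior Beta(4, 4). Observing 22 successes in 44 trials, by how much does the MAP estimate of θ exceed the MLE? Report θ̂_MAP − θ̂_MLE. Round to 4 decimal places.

Posterior is Beta(26, 26); MAP = (26−1)/(52−2) = 25/50 ≈ 0.50000.
MLE ignores the prior: θ̂_MLE = k/n = 22/44 ≈ 0.50000.
Difference = 25/50 − 22/44 = 0 ≈ 0.0000.

MAP − MLE = 0.0000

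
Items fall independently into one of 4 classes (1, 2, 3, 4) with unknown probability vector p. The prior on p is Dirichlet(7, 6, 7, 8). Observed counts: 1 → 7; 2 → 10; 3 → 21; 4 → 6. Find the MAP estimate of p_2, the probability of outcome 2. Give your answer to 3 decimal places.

MAP estimate: 0.221

The posterior is Dirichlet(αᵢ + nᵢ) = Dirichlet(14, 16, 28, 14).
For a Dirichlet(a₁,…,a_K) with all aᵢ > 1, the mode has j-th component (aⱼ − 1)/(Σaᵢ − K).
Here Σaᵢ = 72 and K = 4, so p_2 = (16 − 1)/(72 − 4) = 15/68 ≈ 0.221.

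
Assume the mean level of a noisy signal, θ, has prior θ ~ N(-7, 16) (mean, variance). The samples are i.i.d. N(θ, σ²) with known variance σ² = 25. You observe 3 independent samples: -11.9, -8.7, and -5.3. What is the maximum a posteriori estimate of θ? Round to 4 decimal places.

n = 3; x̄ = ((-11.9) + (-8.7) + (-5.3))/3 = -25.9/3 = -259/30 ≈ -8.6333.
For a Normal prior and Normal likelihood with known variance, the posterior is Normal; its mode equals its mean, the precision-weighted average.
Prior precision 1/σ₀² = 1/16 = 0.0625; data precision n/σ² = 3/25 = 0.12.
θ̂ = (0.0625·(-7) + 0.12·(-259/30)) / (0.0625 + 0.12) = (-1.4735)/0.1825 = -2947/365 ≈ -8.0740.

θ̂_MAP = -8.0740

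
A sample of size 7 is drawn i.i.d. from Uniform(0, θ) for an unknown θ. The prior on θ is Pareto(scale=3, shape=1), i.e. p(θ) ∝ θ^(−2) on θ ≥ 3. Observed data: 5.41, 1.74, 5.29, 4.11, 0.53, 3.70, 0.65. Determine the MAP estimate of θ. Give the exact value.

The Uniform(0, θ) likelihood is θ^(−n) for θ ≥ max(xᵢ), zero otherwise. Here max(xᵢ) = 5.41.
Posterior ∝ θ^(−2) · θ^(−7) = θ^(−9) on θ ≥ max(3, 5.41) = 5.41.
This density is strictly decreasing in θ, so the posterior mode lies at the lower boundary of the support.

θ̂_MAP = 5.41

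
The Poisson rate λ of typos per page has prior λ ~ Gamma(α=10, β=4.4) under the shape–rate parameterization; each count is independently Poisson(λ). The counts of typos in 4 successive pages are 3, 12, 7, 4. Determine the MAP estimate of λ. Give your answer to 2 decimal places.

Σxᵢ = 3+12+7+4 = 26, with n = 4.
Posterior ∝ λ^9e^(−4.4λ) · λ^26e^(−4λ) = λ^35e^(−8.4λ), i.e. Gamma(shape=36, rate=8.4).
The mode of a Gamma(a, b) with a ≥ 1 (shape–rate) is (a−1)/b = 35/8.4 ≈ 4.17.

λ̂_MAP = 4.17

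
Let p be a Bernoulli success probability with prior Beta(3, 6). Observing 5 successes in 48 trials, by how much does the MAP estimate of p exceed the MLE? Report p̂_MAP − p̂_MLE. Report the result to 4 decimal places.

MAP − MLE = 0.0231

Posterior is Beta(8, 49); MAP = (8−1)/(57−2) = 7/55 ≈ 0.12727.
MLE ignores the prior: p̂_MLE = k/n = 5/48 ≈ 0.10417.
Difference = 7/55 − 5/48 = 61/2640 ≈ 0.0231.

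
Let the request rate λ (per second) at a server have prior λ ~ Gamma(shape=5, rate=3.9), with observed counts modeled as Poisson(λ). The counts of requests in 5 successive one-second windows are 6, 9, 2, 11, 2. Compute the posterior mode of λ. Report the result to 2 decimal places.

Σxᵢ = 6+9+2+11+2 = 30, with n = 5.
Posterior ∝ λ^4e^(−3.9λ) · λ^30e^(−5λ) = λ^34e^(−8.9λ), i.e. Gamma(shape=35, rate=8.9).
The mode of a Gamma(a, b) with a ≥ 1 (shape–rate) is (a−1)/b = 34/8.9 ≈ 3.82.

λ̂_MAP = 3.82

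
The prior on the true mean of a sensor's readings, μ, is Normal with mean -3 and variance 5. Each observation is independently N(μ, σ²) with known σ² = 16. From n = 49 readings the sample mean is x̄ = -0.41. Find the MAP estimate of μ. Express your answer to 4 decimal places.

n = 49, x̄ = -0.41.
For a Normal prior and Normal likelihood with known variance, the posterior is Normal; its mode equals its mean, the precision-weighted average.
Prior precision 1/σ₀² = 1/5 = 0.2; data precision n/σ² = 49/16 = 3.0625.
μ̂ = (0.2·(-3) + 3.0625·(-0.41)) / (0.2 + 3.0625) = (-1.855625)/3.2625 = -2969/5220 ≈ -0.5688.

μ̂_MAP = -0.5688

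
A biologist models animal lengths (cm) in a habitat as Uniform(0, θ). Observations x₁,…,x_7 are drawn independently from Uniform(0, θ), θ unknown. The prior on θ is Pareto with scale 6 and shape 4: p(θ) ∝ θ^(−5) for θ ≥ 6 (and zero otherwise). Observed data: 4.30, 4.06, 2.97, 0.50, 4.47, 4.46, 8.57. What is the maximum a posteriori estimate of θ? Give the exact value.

θ̂_MAP = 8.57

The Uniform(0, θ) likelihood is θ^(−n) for θ ≥ max(xᵢ), zero otherwise. Here max(xᵢ) = 8.57.
Posterior ∝ θ^(−5) · θ^(−7) = θ^(−12) on θ ≥ max(6, 8.57) = 8.57.
This density is strictly decreasing in θ, so the posterior mode lies at the lower boundary of the support.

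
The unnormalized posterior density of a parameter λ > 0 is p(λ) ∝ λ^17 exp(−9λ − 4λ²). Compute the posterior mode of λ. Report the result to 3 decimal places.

λ̂_MAP = 1.000

ℓ'(λ) = 17/λ − 9 − 8λ. Setting this to zero and multiplying by λ: 8λ² + 9λ − 17 = 0.
λ = (−9 + √(9² + 4·8·17)) / (2·8) = (−9 + √625) / 16 = (−9 + 25)/16 = 1.
ℓ''(λ) = −17/λ² − 8 < 0, confirming a maximum.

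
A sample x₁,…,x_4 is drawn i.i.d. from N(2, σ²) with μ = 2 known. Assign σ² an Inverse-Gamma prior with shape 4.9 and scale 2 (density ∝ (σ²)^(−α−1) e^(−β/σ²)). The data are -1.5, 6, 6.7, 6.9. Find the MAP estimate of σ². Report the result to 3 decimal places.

Sum of squared deviations about the known mean: SS = (-1.5−2)² + (6−2)² + (6.7−2)² + (6.9−2)² = 74.35.
The Normal likelihood contributes (σ²)^(−n/2) exp(−SS/(2σ²)), so the posterior is Inverse-Gamma(α + n/2, β + SS/2) = Inverse-Gamma(6.9, 39.175).
The mode of Inverse-Gamma(a, b) is b/(a+1) = 39.175/7.9 ≈ 4.959.

σ̂²_MAP = 4.959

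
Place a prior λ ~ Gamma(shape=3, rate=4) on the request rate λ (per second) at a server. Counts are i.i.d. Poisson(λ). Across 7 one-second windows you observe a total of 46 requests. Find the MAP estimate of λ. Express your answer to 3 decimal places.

λ̂_MAP = 4.364

Σxᵢ = 46, n = 7.
Posterior ∝ λ^2e^(−4λ) · λ^46e^(−7λ) = λ^48e^(−11λ), i.e. Gamma(shape=49, rate=11).
The mode of a Gamma(a, b) with a ≥ 1 (shape–rate) is (a−1)/b = 48/11 ≈ 4.364.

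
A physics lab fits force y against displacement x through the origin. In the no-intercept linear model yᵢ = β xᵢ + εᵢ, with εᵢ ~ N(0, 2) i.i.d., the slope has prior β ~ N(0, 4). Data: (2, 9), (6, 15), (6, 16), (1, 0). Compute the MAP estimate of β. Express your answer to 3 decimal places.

β̂_MAP = 2.632

log p(β | y) = −Σ(yᵢ − βxᵢ)²/(2·2) − β²/(2·4) + const.
Setting the derivative to zero: Σxᵢ(yᵢ − βxᵢ)/2 − β/4 = 0, so β = Σxᵢyᵢ / (Σxᵢ² + σ²/τ²).
Σxᵢyᵢ = 2·9 + 6·15 + 6·16 + 1·0 = 204; Σxᵢ² = 77; σ²/τ² = 0.5.
β̂_MAP = 204 / (77 + 0.5) = 204/77.5 ≈ 2.632.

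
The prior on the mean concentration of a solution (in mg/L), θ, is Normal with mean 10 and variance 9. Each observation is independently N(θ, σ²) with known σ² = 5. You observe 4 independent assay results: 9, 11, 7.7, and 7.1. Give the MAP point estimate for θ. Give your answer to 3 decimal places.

θ̂_MAP = 8.859

n = 4; x̄ = (9 + 11 + 7.7 + 7.1)/4 = 34.8/4 = 8.7.
For a Normal prior and Normal likelihood with known variance, the posterior is Normal; its mode equals its mean, the precision-weighted average.
Prior precision 1/σ₀² = 1/9; data precision n/σ² = 4/5 = 0.8.
θ̂ = ((1/9)·10 + 0.8·8.7) / (1/9 + 0.8) = (1816/225)/(41/45) = 1816/205 ≈ 8.859.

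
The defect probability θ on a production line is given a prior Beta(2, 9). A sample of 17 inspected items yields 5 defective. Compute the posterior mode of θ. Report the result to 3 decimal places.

Prior: Beta(2, 9).
Data: 5 successes in 17 trials. The binomial likelihood contributes θ^5(1−θ)^12, so the posterior is Beta(2+5, 9+12) = Beta(7, 21).
For Beta(a, b) with a, b > 1 the mode is (a−1)/(a+b−2) = 6/26 ≈ 0.231.

θ̂_MAP = 0.231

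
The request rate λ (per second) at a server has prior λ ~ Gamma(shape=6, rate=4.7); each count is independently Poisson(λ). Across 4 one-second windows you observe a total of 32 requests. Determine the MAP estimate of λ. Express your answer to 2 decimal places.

Σxᵢ = 32, n = 4.
Posterior ∝ λ^5e^(−4.7λ) · λ^32e^(−4λ) = λ^37e^(−8.7λ), i.e. Gamma(shape=38, rate=8.7).
The mode of a Gamma(a, b) with a ≥ 1 (shape–rate) is (a−1)/b = 37/8.7 ≈ 4.25.

λ̂_MAP = 4.25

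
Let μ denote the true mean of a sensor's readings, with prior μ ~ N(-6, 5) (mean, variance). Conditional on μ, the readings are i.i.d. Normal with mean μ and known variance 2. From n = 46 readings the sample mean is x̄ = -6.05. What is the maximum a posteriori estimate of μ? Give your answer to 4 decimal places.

n = 46, x̄ = -6.05.
For a Normal prior and Normal likelihood with known variance, the posterior is Normal; its mode equals its mean, the precision-weighted average.
Prior precision 1/σ₀² = 1/5 = 0.2; data precision n/σ² = 46/2 = 23.
μ̂ = (0.2·(-6) + 23·(-6.05)) / (0.2 + 23) = (-140.35)/23.2 = -2807/464 ≈ -6.0496.

μ̂_MAP = -6.0496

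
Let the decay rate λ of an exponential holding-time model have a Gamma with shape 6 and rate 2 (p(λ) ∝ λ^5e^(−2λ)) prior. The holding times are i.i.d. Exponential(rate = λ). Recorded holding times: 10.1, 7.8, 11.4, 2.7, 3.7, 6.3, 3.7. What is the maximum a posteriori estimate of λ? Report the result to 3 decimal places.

The Exponential(rate=λ) likelihood is ∝ λ^n e^(−λΣtᵢ). Here n = 7 and Σtᵢ = 10.1 + 7.8 + 11.4 + 2.7 + 3.7 + 6.3 + 3.7 = 45.7.
Posterior ∝ λ^5e^(−2λ) · λ^7e^(−45.7λ) = λ^12e^(−47.7λ), i.e. Gamma(13, 47.7).
Mode = (a−1)/b = 12/47.7 ≈ 0.252.

λ̂_MAP = 0.252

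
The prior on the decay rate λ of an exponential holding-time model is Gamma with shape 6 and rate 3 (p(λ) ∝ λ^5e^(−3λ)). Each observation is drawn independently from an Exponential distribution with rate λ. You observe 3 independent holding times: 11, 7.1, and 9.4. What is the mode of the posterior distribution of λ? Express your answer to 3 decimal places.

The Exponential(rate=λ) likelihood is ∝ λ^n e^(−λΣtᵢ). Here n = 3 and Σtᵢ = 11 + 7.1 + 9.4 = 27.5.
Posterior ∝ λ^5e^(−3λ) · λ^3e^(−27.5λ) = λ^8e^(−30.5λ), i.e. Gamma(9, 30.5).
Mode = (a−1)/b = 8/30.5 ≈ 0.262.

λ̂_MAP = 0.262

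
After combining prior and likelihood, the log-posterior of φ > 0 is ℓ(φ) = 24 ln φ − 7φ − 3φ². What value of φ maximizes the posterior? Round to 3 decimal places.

φ̂_MAP = 1.500

ℓ'(φ) = 24/φ − 7 − 6φ. Setting this to zero and multiplying by φ: 6φ² + 7φ − 24 = 0.
φ = (−7 + √(7² + 4·6·24)) / (2·6) = (−7 + √625) / 12 = (−7 + 25)/12 = 3/2.
ℓ''(φ) = −24/φ² − 6 < 0, confirming a maximum.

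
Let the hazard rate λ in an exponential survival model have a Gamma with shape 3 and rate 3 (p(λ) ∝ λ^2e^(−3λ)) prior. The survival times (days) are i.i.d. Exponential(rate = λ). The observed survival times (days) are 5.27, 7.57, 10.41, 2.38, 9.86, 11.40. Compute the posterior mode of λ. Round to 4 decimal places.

The Exponential(rate=λ) likelihood is ∝ λ^n e^(−λΣtᵢ). Here n = 6 and Σtᵢ = 5.27 + 7.57 + 10.41 + 2.38 + 9.86 + 11.40 = 46.89.
Posterior ∝ λ^2e^(−3λ) · λ^6e^(−46.89λ) = λ^8e^(−49.89λ), i.e. Gamma(9, 49.89).
Mode = (a−1)/b = 8/49.89 ≈ 0.1604.

λ̂_MAP = 0.1604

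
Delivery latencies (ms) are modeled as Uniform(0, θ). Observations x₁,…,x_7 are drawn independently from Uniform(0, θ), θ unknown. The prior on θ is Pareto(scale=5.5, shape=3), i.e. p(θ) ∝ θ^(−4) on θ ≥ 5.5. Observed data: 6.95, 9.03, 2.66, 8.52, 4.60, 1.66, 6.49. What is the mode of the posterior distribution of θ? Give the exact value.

The Uniform(0, θ) likelihood is θ^(−n) for θ ≥ max(xᵢ), zero otherwise. Here max(xᵢ) = 9.03.
Posterior ∝ θ^(−4) · θ^(−7) = θ^(−11) on θ ≥ max(5.5, 9.03) = 9.03.
This density is strictly decreasing in θ, so the posterior mode lies at the lower boundary of the support.

θ̂_MAP = 9.03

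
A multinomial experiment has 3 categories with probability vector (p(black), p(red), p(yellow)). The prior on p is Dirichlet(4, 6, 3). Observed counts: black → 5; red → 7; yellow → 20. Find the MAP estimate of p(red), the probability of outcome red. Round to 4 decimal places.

MAP estimate of p(red) = 0.2857

The posterior is Dirichlet(αᵢ + nᵢ) = Dirichlet(9, 13, 23).
For a Dirichlet(a₁,…,a_K) with all aᵢ > 1, the mode has j-th component (aⱼ − 1)/(Σaᵢ − K).
Here Σaᵢ = 45 and K = 3, so p(red) = (13 − 1)/(45 − 3) = 12/42 ≈ 0.2857.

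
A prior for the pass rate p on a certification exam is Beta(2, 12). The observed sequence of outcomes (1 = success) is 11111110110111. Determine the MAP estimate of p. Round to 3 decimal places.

p̂_MAP = 0.500

Prior: Beta(2, 12).
Data: 12 successes in 14 trials (from the sequence). The binomial likelihood contributes p^12(1−p)^2, so the posterior is Beta(2+12, 12+2) = Beta(14, 14).
For Beta(a, b) with a, b > 1 the mode is (a−1)/(a+b−2) = 13/26 ≈ 0.500.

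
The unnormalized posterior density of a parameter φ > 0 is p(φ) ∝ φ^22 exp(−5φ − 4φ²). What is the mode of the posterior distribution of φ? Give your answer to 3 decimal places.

φ̂_MAP = 1.375

ℓ'(φ) = 22/φ − 5 − 8φ. Setting this to zero and multiplying by φ: 8φ² + 5φ − 22 = 0.
φ = (−5 + √(5² + 4·8·22)) / (2·8) = (−5 + √729) / 16 = (−5 + 27)/16 = 11/8.
ℓ''(φ) = −22/φ² − 8 < 0, confirming a maximum.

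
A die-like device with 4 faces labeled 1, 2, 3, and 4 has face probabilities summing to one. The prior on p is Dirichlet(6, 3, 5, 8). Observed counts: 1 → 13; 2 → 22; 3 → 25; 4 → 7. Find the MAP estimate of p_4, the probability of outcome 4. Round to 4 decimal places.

MAP estimate: 0.1647

The posterior is Dirichlet(αᵢ + nᵢ) = Dirichlet(19, 25, 30, 15).
For a Dirichlet(a₁,…,a_K) with all aᵢ > 1, the mode has j-th component (aⱼ − 1)/(Σaᵢ − K).
Here Σaᵢ = 89 and K = 4, so p_4 = (15 − 1)/(89 − 4) = 14/85 ≈ 0.1647.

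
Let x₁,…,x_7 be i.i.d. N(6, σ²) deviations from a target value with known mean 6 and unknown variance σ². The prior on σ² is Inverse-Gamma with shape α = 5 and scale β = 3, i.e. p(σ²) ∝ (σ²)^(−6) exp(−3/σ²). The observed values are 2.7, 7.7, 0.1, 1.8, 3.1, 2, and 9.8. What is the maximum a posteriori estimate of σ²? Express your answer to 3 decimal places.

σ̂²_MAP = 5.846

Sum of squared deviations about the known mean: SS = (2.7−6)² + (7.7−6)² + (0.1−6)² + (1.8−6)² + (3.1−6)² + (2−6)² + (9.8−6)² = 105.08.
The Normal likelihood contributes (σ²)^(−n/2) exp(−SS/(2σ²)), so the posterior is Inverse-Gamma(α + n/2, β + SS/2) = Inverse-Gamma(8.5, 55.54).
The mode of Inverse-Gamma(a, b) is b/(a+1) = 55.54/9.5 ≈ 5.846.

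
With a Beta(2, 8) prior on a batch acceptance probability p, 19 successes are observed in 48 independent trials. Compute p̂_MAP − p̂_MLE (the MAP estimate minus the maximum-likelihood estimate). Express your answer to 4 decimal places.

Posterior is Beta(21, 37); MAP = (21−1)/(58−2) = 20/56 ≈ 0.35714.
MLE ignores the prior: p̂_MLE = k/n = 19/48 ≈ 0.39583.
Difference = 20/56 − 19/48 = -13/336 ≈ -0.0387.

MAP − MLE = -0.0387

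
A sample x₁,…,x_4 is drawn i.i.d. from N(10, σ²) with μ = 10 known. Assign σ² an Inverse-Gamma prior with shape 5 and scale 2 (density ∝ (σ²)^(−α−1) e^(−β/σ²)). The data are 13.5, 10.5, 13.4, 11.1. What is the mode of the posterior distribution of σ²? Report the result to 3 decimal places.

Sum of squared deviations about the known mean: SS = (13.5−10)² + (10.5−10)² + (13.4−10)² + (11.1−10)² = 25.27.
The Normal likelihood contributes (σ²)^(−n/2) exp(−SS/(2σ²)), so the posterior is Inverse-Gamma(α + n/2, β + SS/2) = Inverse-Gamma(7, 14.635).
The mode of Inverse-Gamma(a, b) is b/(a+1) = 14.635/8 ≈ 1.829.

σ̂²_MAP = 1.829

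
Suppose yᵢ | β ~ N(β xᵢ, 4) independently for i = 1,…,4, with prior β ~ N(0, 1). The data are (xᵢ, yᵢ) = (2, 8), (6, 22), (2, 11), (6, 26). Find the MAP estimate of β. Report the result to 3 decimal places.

log p(β | y) = −Σ(yᵢ − βxᵢ)²/(2·4) − β²/(2·1) + const.
Setting the derivative to zero: Σxᵢ(yᵢ − βxᵢ)/4 − β/1 = 0, so β = Σxᵢyᵢ / (Σxᵢ² + σ²/τ²).
Σxᵢyᵢ = 2·8 + 6·22 + 2·11 + 6·26 = 326; Σxᵢ² = 80; σ²/τ² = 4.
β̂_MAP = 326 / (80 + 4) = 326/84 ≈ 3.881.

β̂_MAP = 3.881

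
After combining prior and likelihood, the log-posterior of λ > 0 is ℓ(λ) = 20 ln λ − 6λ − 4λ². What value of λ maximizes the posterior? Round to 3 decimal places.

ℓ'(λ) = 20/λ − 6 − 8λ. Setting this to zero and multiplying by λ: 8λ² + 6λ − 20 = 0.
λ = (−6 + √(6² + 4·8·20)) / (2·8) = (−6 + √676) / 16 = (−6 + 26)/16 = 5/4.
ℓ''(λ) = −20/λ² − 8 < 0, confirming a maximum.

λ̂_MAP = 1.250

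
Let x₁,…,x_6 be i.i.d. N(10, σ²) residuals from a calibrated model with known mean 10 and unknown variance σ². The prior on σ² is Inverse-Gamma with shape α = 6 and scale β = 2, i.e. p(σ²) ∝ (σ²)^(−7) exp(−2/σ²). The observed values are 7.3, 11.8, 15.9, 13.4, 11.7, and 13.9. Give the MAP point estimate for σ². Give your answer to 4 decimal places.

Sum of squared deviations about the known mean: SS = (7.3−10)² + (11.8−10)² + (15.9−10)² + (13.4−10)² + (11.7−10)² + (13.9−10)² = 75.
The Normal likelihood contributes (σ²)^(−n/2) exp(−SS/(2σ²)), so the posterior is Inverse-Gamma(α + n/2, β + SS/2) = Inverse-Gamma(9, 39.5).
The mode of Inverse-Gamma(a, b) is b/(a+1) = 39.5/10 ≈ 3.9500.

σ̂²_MAP = 3.9500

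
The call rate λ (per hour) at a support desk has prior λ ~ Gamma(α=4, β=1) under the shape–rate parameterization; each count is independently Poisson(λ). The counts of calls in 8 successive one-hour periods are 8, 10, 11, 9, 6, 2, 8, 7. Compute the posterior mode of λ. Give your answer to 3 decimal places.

Σxᵢ = 8+10+11+9+6+2+8+7 = 61, with n = 8.
Posterior ∝ λ^3e^(−1λ) · λ^61e^(−8λ) = λ^64e^(−9λ), i.e. Gamma(shape=65, rate=9).
The mode of a Gamma(a, b) with a ≥ 1 (shape–rate) is (a−1)/b = 64/9 ≈ 7.111.

λ̂_MAP = 7.111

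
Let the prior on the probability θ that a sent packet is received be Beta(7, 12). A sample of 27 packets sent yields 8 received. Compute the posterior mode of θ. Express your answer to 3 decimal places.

θ̂_MAP = 0.318

Prior: Beta(7, 12).
Data: 8 successes in 27 trials. The binomial likelihood contributes θ^8(1−θ)^19, so the posterior is Beta(7+8, 12+19) = Beta(15, 31).
For Beta(a, b) with a, b > 1 the mode is (a−1)/(a+b−2) = 14/44 ≈ 0.318.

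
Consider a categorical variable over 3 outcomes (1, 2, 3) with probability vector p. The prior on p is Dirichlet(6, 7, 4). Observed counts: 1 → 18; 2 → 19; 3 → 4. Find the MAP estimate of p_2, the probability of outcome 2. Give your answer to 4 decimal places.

The posterior is Dirichlet(αᵢ + nᵢ) = Dirichlet(24, 26, 8).
For a Dirichlet(a₁,…,a_K) with all aᵢ > 1, the mode has j-th component (aⱼ − 1)/(Σaᵢ − K).
Here Σaᵢ = 58 and K = 3, so p_2 = (26 − 1)/(58 − 3) = 25/55 ≈ 0.4545.

MAP estimate: 0.4545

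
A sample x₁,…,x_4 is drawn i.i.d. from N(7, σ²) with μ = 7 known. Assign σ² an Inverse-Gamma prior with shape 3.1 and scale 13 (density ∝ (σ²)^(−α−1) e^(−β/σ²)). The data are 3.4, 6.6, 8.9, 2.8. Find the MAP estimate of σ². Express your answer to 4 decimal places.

Sum of squared deviations about the known mean: SS = (3.4−7)² + (6.6−7)² + (8.9−7)² + (2.8−7)² = 34.37.
The Normal likelihood contributes (σ²)^(−n/2) exp(−SS/(2σ²)), so the posterior is Inverse-Gamma(α + n/2, β + SS/2) = Inverse-Gamma(5.1, 30.185).
The mode of Inverse-Gamma(a, b) is b/(a+1) = 30.185/6.1 ≈ 4.9484.

σ̂²_MAP = 4.9484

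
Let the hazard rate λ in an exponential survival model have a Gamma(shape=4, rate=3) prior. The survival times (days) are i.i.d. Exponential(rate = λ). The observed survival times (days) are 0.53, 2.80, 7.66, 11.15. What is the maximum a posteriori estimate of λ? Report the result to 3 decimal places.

λ̂_MAP = 0.278

The Exponential(rate=λ) likelihood is ∝ λ^n e^(−λΣtᵢ). Here n = 4 and Σtᵢ = 0.53 + 2.80 + 7.66 + 11.15 = 22.14.
Posterior ∝ λ^3e^(−3λ) · λ^4e^(−22.14λ) = λ^7e^(−25.14λ), i.e. Gamma(8, 25.14).
Mode = (a−1)/b = 7/25.14 ≈ 0.278.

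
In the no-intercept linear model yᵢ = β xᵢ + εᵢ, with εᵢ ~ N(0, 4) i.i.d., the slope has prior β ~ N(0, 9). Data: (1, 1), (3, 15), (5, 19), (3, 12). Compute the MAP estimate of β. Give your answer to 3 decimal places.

β̂_MAP = 3.983

log p(β | y) = −Σ(yᵢ − βxᵢ)²/(2·4) − β²/(2·9) + const.
Setting the derivative to zero: Σxᵢ(yᵢ − βxᵢ)/4 − β/9 = 0, so β = Σxᵢyᵢ / (Σxᵢ² + σ²/τ²).
Σxᵢyᵢ = 1·1 + 3·15 + 5·19 + 3·12 = 177; Σxᵢ² = 44; σ²/τ² = 4/9.
β̂_MAP = 177 / (44 + 4/9) = 177/(400/9) = 1593/400 ≈ 3.983.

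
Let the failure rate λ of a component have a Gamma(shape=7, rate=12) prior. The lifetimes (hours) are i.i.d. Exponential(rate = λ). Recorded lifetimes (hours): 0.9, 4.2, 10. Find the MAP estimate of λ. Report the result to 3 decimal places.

The Exponential(rate=λ) likelihood is ∝ λ^n e^(−λΣtᵢ). Here n = 3 and Σtᵢ = 0.9 + 4.2 + 10 = 15.1.
Posterior ∝ λ^6e^(−12λ) · λ^3e^(−15.1λ) = λ^9e^(−27.1λ), i.e. Gamma(10, 27.1).
Mode = (a−1)/b = 9/27.1 ≈ 0.332.

λ̂_MAP = 0.332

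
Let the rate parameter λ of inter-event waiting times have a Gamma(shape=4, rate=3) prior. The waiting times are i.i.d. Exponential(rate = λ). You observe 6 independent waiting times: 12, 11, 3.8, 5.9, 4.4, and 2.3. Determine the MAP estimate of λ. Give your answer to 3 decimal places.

The Exponential(rate=λ) likelihood is ∝ λ^n e^(−λΣtᵢ). Here n = 6 and Σtᵢ = 12 + 11 + 3.8 + 5.9 + 4.4 + 2.3 = 39.4.
Posterior ∝ λ^3e^(−3λ) · λ^6e^(−39.4λ) = λ^9e^(−42.4λ), i.e. Gamma(10, 42.4).
Mode = (a−1)/b = 9/42.4 ≈ 0.212.

λ̂_MAP = 0.212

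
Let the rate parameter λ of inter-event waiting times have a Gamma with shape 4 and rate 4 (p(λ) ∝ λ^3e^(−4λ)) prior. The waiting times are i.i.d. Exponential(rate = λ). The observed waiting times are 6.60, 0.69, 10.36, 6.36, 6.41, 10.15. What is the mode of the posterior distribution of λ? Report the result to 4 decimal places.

λ̂_MAP = 0.2019

The Exponential(rate=λ) likelihood is ∝ λ^n e^(−λΣtᵢ). Here n = 6 and Σtᵢ = 6.60 + 0.69 + 10.36 + 6.36 + 6.41 + 10.15 = 40.57.
Posterior ∝ λ^3e^(−4λ) · λ^6e^(−40.57λ) = λ^9e^(−44.57λ), i.e. Gamma(10, 44.57).
Mode = (a−1)/b = 9/44.57 ≈ 0.2019.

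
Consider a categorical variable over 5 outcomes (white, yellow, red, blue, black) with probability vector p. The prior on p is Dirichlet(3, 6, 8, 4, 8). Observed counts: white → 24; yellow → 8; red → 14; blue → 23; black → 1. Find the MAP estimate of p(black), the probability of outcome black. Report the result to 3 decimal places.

MAP estimate of p(black) = 0.085

The posterior is Dirichlet(αᵢ + nᵢ) = Dirichlet(27, 14, 22, 27, 9).
For a Dirichlet(a₁,…,a_K) with all aᵢ > 1, the mode has j-th component (aⱼ − 1)/(Σaᵢ − K).
Here Σaᵢ = 99 and K = 5, so p(black) = (9 − 1)/(99 − 5) = 8/94 ≈ 0.085.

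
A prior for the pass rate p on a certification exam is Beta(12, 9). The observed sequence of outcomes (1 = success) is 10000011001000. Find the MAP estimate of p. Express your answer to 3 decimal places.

p̂_MAP = 0.455

Prior: Beta(12, 9).
Data: 4 successes in 14 trials (from the sequence). The binomial likelihood contributes p^4(1−p)^10, so the posterior is Beta(12+4, 9+10) = Beta(16, 19).
For Beta(a, b) with a, b > 1 the mode is (a−1)/(a+b−2) = 15/33 ≈ 0.455.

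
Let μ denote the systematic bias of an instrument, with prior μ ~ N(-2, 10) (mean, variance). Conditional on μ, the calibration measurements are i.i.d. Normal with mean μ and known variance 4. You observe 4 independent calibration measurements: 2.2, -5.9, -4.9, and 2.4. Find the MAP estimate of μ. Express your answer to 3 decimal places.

μ̂_MAP = -1.591

n = 4; x̄ = (2.2 + (-5.9) + (-4.9) + 2.4)/4 = -6.2/4 = -1.55.
For a Normal prior and Normal likelihood with known variance, the posterior is Normal; its mode equals its mean, the precision-weighted average.
Prior precision 1/σ₀² = 1/10 = 0.1; data precision n/σ² = 4/4 = 1.
μ̂ = (0.1·(-2) + 1·(-1.55)) / (0.1 + 1) = (-1.75)/1.1 = -35/22 ≈ -1.591.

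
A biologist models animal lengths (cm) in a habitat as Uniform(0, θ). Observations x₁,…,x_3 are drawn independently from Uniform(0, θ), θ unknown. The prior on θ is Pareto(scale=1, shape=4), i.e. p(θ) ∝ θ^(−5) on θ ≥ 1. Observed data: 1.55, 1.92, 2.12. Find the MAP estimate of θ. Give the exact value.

θ̂_MAP = 2.12

The Uniform(0, θ) likelihood is θ^(−n) for θ ≥ max(xᵢ), zero otherwise. Here max(xᵢ) = 2.12.
Posterior ∝ θ^(−5) · θ^(−3) = θ^(−8) on θ ≥ max(1, 2.12) = 2.12.
This density is strictly decreasing in θ, so the posterior mode lies at the lower boundary of the support.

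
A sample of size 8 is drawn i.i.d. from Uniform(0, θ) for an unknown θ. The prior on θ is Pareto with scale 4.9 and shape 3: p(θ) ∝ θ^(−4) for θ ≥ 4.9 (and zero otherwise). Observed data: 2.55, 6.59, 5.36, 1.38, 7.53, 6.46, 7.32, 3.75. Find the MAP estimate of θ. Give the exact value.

θ̂_MAP = 7.53

The Uniform(0, θ) likelihood is θ^(−n) for θ ≥ max(xᵢ), zero otherwise. Here max(xᵢ) = 7.53.
Posterior ∝ θ^(−4) · θ^(−8) = θ^(−12) on θ ≥ max(4.9, 7.53) = 7.53.
This density is strictly decreasing in θ, so the posterior mode lies at the lower boundary of the support.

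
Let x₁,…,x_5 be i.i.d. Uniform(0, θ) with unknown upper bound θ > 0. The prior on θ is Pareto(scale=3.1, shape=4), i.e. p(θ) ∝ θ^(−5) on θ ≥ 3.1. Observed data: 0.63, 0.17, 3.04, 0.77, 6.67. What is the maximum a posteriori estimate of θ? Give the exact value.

θ̂_MAP = 6.67

The Uniform(0, θ) likelihood is θ^(−n) for θ ≥ max(xᵢ), zero otherwise. Here max(xᵢ) = 6.67.
Posterior ∝ θ^(−5) · θ^(−5) = θ^(−10) on θ ≥ max(3.1, 6.67) = 6.67.
This density is strictly decreasing in θ, so the posterior mode lies at the lower boundary of the support.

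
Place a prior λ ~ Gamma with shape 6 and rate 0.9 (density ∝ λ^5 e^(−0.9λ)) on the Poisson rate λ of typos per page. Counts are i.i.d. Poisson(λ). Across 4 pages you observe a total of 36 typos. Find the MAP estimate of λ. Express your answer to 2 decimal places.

λ̂_MAP = 8.37

Σxᵢ = 36, n = 4.
Posterior ∝ λ^5e^(−0.9λ) · λ^36e^(−4λ) = λ^41e^(−4.9λ), i.e. Gamma(shape=42, rate=4.9).
The mode of a Gamma(a, b) with a ≥ 1 (shape–rate) is (a−1)/b = 41/4.9 ≈ 8.37.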